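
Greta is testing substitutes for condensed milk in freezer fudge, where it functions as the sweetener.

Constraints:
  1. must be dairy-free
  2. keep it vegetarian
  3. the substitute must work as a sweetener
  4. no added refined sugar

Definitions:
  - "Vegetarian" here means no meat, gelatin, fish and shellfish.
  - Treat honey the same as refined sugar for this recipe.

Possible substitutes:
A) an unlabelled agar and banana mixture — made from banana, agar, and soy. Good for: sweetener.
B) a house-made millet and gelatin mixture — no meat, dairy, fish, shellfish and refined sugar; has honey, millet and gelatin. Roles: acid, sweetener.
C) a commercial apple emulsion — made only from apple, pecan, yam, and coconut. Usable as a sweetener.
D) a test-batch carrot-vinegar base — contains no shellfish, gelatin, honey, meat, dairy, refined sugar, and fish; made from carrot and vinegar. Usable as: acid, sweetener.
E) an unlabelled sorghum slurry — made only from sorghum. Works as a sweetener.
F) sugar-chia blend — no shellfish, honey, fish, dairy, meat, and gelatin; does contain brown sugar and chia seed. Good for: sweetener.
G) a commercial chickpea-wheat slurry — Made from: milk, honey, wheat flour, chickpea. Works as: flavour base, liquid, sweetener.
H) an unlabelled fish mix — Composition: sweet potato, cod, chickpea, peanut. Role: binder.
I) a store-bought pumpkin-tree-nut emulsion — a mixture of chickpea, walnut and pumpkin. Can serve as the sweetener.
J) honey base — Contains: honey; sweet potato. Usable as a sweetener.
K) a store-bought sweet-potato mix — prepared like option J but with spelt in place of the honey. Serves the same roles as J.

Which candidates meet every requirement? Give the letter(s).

A: nothing on the exclusion list — valid
B: has gelatin, so not vegetarian; has honey, so not no-added-sugar — out
C: coconut and pecan etc. — none of it excluded — OK
D: works as a sweetener, vegetarian, no-added-sugar — valid
E: only sorghum; none excluded — OK
F: has brown sugar, so not no-added-sugar — out
G: has honey, so not no-added-sugar; has milk, so not dairy-free — out
H: not usable as a sweetener; has cod, so not vegetarian — out
I: all constraints satisfied — OK
J: has honey, so not no-added-sugar — no
K: only spelt and sweet potato; none excluded — OK

A, C, D, E, I, K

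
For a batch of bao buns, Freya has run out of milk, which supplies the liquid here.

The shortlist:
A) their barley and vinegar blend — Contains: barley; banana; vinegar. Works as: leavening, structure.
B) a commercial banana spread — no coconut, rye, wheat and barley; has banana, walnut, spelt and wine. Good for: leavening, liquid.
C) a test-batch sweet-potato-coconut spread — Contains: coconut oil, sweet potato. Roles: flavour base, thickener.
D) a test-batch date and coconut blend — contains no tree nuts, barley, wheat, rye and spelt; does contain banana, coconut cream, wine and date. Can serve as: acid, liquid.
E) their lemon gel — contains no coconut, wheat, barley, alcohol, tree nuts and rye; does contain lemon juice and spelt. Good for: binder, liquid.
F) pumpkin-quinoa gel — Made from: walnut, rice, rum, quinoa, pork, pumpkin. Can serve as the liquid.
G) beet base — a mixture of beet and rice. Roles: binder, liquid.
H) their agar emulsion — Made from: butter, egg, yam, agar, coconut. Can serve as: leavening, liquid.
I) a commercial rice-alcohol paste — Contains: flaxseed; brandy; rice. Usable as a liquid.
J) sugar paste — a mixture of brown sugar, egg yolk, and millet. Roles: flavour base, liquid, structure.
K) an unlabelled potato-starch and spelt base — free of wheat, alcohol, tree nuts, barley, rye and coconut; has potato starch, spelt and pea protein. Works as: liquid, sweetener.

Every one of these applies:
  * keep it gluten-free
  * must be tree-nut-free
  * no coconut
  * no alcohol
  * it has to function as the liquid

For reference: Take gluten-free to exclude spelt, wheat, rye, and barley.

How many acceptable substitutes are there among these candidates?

2

A: not usable as a liquid; has barley, so not gluten-free — out
B: has spelt, so not gluten-free; has walnut, so not tree-nut-free (and 1 more) — no
C: not usable as a liquid; has coconut oil, so not coconut-free — reject
D: has coconut cream, so not coconut-free; has wine, so not alcohol-free — out
E: has spelt, so not gluten-free — out
F: has walnut, so not tree-nut-free; has rum, so not alcohol-free — out
G: all constraints satisfied — OK
H: has coconut, so not coconut-free — reject
I: has brandy, so not alcohol-free — no
J: only egg yolk, brown sugar, and millet; none excluded — OK
K: has spelt, so not gluten-free — out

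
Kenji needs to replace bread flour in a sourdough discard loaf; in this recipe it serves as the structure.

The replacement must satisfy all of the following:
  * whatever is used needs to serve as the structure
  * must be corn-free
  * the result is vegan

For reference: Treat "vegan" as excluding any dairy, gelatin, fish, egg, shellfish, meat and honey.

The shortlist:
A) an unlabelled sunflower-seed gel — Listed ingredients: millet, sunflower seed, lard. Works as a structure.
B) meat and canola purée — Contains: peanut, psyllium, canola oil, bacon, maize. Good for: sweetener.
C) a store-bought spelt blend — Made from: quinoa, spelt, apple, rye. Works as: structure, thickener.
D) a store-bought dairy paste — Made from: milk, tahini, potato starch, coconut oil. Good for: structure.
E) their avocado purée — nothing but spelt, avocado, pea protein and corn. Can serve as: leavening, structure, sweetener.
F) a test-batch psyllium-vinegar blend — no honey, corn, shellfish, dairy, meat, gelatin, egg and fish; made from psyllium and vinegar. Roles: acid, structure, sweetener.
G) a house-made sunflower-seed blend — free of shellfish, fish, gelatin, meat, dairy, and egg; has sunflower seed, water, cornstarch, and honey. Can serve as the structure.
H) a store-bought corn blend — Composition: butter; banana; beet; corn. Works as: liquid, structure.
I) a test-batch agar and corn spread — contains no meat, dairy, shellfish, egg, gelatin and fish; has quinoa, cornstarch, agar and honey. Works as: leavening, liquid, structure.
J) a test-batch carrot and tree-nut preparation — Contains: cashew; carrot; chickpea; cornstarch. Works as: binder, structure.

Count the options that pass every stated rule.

2

A: has lard, so not vegan — no
B: not usable as a structure; has bacon, so not vegan (and 1 more) — no
C: nothing on the exclusion list — keep
D: has milk, so not vegan — reject
E: has corn, so not corn-free — no
F: works as a structure, vegan, no corn — OK
G: has honey, so not vegan; has cornstarch, so not corn-free — out
H: has butter, so not vegan; has corn, so not corn-free — reject
I: has honey, so not vegan; has cornstarch, so not corn-free — no
J: has cornstarch, so not corn-free — reject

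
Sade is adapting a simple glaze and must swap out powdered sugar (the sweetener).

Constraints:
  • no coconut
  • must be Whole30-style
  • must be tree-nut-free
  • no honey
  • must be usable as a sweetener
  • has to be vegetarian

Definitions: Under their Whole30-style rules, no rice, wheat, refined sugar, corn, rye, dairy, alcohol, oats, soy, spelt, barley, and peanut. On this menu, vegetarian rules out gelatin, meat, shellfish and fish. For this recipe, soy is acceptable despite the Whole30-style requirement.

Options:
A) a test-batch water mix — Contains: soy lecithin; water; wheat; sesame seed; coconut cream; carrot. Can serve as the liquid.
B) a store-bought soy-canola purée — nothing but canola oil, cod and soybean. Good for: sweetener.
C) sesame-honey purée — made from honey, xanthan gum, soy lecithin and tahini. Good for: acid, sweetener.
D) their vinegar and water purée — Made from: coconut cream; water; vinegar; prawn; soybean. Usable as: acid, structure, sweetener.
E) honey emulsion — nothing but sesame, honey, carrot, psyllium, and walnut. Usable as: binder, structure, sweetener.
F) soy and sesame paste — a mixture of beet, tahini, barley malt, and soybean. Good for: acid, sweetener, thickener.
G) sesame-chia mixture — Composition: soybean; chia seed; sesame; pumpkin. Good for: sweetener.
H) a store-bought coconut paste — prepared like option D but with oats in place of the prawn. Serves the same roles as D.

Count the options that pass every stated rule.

1

A: not usable as a sweetener; has wheat, so not Whole30-style (and 1 more) — out
B: has cod, so not vegetarian — out
C: has honey, so not honey-free — out
D: has prawn, so not vegetarian; has coconut cream, so not coconut-free — no
E: has honey, so not honey-free; has walnut, so not tree-nut-free — reject
F: has barley malt, so not Whole30-style — no
G: soy is permitted under the Whole30-style carve-out; nothing else excluded — OK
H: has oats, so not Whole30-style; has coconut cream, so not coconut-free — reject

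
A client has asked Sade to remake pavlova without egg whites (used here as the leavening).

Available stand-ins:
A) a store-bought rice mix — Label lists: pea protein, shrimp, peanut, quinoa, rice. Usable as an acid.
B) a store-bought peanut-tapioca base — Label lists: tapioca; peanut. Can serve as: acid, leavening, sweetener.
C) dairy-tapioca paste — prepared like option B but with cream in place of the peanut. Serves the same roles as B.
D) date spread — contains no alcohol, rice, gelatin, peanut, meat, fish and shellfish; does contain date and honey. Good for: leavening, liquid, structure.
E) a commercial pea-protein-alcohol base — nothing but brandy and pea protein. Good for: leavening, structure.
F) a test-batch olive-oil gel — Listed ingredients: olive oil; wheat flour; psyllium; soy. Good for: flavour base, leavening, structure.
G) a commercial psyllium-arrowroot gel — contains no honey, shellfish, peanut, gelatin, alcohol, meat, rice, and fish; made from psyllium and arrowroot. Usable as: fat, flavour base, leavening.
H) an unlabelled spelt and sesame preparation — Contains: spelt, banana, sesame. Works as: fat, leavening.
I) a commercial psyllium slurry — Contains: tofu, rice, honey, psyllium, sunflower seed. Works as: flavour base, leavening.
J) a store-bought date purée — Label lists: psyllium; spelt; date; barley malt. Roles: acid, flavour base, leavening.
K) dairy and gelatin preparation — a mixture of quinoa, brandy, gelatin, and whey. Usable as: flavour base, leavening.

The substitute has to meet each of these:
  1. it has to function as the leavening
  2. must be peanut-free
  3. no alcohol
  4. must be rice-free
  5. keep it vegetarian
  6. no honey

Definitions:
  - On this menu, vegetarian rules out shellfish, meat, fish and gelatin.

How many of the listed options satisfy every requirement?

5

A: not usable as a leavening; has shrimp, so not vegetarian (and 2 more) — reject
B: has peanut, so not peanut-free — no
C: works as a leavening, vegetarian, no honey — OK
D: has honey, so not honey-free — no
E: has brandy, so not alcohol-free — reject
F: no peanut, no rice — keep
G: every rule checks out — OK
H: every rule checks out — valid
I: has honey, so not honey-free; has rice, so not rice-free — out
J: barley malt and spelt etc. — none of it excluded — valid
K: has gelatin, so not vegetarian; has brandy, so not alcohol-free — out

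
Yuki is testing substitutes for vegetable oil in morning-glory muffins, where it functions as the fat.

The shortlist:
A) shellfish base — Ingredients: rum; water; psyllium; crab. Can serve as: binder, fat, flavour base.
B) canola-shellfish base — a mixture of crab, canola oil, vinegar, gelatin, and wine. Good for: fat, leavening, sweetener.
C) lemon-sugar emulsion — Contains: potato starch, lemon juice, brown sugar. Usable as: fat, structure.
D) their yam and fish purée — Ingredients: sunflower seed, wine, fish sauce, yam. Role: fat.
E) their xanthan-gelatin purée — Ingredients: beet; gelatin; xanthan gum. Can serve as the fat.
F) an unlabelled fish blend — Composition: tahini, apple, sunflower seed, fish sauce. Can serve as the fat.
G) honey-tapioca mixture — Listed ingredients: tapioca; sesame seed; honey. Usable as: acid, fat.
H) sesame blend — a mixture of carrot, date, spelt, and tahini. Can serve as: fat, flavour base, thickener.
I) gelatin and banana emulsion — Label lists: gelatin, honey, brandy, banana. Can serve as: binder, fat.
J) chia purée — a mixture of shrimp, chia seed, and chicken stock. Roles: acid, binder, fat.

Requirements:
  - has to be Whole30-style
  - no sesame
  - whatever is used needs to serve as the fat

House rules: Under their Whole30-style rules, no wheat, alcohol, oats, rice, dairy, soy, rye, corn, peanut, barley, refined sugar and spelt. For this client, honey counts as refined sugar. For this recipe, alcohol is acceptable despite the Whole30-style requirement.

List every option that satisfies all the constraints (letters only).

A, B, D, E, J

A: alcohol is permitted under the Whole30-style carve-out; nothing else excluded — valid
B: alcohol is permitted under the Whole30-style carve-out; nothing else excluded — OK
C: has brown sugar, so not Whole30-style — out
D: alcohol is permitted under the Whole30-style carve-out; nothing else excluded — valid
E: only gelatin, xanthan gum, and beet; none excluded — keep
F: has tahini, so not sesame-free — out
G: has honey, so not Whole30-style; has sesame seed, so not sesame-free — reject
H: has spelt, so not Whole30-style; has tahini, so not sesame-free — out
I: has honey, so not Whole30-style — reject
J: no sesame, Whole30-style — valid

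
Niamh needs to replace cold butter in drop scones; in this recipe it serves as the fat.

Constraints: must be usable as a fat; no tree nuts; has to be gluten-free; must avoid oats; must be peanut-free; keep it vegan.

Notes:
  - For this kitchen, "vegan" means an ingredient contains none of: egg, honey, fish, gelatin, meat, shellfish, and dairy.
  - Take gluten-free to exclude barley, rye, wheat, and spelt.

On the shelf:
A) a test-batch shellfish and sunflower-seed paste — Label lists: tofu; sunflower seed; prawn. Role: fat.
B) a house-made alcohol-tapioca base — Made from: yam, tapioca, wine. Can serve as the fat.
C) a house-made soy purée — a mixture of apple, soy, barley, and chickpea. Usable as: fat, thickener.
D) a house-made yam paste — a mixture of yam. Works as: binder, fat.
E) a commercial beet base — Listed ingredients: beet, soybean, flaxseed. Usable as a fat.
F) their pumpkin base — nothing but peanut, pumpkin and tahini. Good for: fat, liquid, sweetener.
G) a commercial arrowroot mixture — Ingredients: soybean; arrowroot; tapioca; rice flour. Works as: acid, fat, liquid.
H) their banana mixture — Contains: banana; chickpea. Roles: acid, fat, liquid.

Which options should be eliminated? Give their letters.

A: has prawn, so not vegan — out
B: only wine, tapioca, and yam; none excluded — keep
C: has barley, so not gluten-free — reject
D: every rule checks out — keep
E: all constraints satisfied — valid
F: has peanut, so not peanut-free — out
G: nothing on the exclusion list — keep
H: nothing on the exclusion list — valid

A, C, F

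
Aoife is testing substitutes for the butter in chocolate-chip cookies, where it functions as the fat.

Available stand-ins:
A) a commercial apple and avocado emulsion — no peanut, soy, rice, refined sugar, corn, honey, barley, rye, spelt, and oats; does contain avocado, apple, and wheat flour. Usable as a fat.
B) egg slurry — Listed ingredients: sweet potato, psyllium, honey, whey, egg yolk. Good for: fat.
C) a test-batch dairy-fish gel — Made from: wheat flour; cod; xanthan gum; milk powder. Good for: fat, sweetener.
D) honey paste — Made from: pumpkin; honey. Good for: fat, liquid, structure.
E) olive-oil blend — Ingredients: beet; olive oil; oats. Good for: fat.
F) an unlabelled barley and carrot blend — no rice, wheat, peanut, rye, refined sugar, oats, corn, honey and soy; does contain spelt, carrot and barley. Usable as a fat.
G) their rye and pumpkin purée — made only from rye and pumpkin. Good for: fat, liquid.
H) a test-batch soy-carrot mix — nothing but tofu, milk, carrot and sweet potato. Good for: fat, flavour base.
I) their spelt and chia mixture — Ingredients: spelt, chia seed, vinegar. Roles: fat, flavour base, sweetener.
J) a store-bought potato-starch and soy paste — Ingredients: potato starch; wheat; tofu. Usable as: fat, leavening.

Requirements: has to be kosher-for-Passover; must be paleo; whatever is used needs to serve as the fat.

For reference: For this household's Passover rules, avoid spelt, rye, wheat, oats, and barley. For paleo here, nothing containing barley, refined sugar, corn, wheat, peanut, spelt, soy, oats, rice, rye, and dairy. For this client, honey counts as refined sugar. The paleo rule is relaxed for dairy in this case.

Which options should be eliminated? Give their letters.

A, B, C, D, E, F, G, H, I, J

A: has wheat flour, so not kosher-for-Passover; has wheat flour, so not paleo — reject
B: has honey, so not paleo — reject
C: has wheat flour, so not kosher-for-Passover; has wheat flour, so not paleo — out
D: has honey, so not paleo — no
E: has oats, so not kosher-for-Passover; has oats, so not paleo — no
F: has barley, so not kosher-for-Passover; has barley, so not paleo — no
G: has rye, so not kosher-for-Passover; has rye, so not paleo — reject
H: has tofu, so not paleo — reject
I: has spelt, so not kosher-for-Passover; has spelt, so not paleo — out
J: has wheat, so not kosher-for-Passover; has tofu, so not paleo — out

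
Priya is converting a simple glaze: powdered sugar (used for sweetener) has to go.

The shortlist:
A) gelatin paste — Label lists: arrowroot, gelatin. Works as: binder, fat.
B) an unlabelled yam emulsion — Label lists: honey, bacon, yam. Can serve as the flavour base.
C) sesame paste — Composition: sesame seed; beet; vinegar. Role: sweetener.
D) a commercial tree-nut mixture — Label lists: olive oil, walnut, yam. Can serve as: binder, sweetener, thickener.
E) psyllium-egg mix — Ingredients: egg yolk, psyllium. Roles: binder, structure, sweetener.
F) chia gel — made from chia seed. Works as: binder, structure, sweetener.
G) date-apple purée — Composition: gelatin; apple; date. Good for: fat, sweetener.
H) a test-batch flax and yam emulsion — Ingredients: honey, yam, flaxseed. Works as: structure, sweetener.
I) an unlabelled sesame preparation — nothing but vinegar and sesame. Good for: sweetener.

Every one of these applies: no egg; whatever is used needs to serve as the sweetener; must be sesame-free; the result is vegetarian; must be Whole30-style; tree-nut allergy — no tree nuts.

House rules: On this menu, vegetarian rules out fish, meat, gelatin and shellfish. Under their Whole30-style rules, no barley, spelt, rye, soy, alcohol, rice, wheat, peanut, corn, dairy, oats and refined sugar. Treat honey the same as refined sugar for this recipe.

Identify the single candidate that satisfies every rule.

F

A: not usable as a sweetener; has gelatin, so not vegetarian — out
B: not usable as a sweetener; has bacon, so not vegetarian (and 1 more) — reject
C: has sesame seed, so not sesame-free — no
D: has walnut, so not tree-nut-free — reject
E: has egg yolk, so not egg-free — out
F: only chia seed; none excluded — keep
G: has gelatin, so not vegetarian — reject
H: has honey, so not Whole30-style — no
I: has sesame, so not sesame-free — out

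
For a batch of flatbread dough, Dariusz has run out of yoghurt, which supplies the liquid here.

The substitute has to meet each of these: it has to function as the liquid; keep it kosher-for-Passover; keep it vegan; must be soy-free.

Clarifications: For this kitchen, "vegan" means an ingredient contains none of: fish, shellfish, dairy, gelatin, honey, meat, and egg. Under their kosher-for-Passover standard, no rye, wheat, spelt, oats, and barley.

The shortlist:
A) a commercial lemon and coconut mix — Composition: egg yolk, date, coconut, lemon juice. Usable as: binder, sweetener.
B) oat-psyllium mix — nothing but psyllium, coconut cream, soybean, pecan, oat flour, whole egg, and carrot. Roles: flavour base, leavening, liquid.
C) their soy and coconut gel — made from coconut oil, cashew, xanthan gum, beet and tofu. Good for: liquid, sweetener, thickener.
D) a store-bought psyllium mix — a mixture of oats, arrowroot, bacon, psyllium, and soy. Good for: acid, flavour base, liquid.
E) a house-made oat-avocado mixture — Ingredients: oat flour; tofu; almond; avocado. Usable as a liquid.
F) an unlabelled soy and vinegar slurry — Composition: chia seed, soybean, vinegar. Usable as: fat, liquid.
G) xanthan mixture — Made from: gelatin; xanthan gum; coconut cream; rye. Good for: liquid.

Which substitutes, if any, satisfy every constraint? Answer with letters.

A: not usable as a liquid; has egg yolk, so not vegan — no
B: has whole egg, so not vegan; has oat flour, so not kosher-for-Passover (and 1 more) — reject
C: has tofu, so not soy-free — no
D: has bacon, so not vegan; has oats, so not kosher-for-Passover (and 1 more) — out
E: has oat flour, so not kosher-for-Passover; has tofu, so not soy-free — reject
F: has soybean, so not soy-free — no
G: has gelatin, so not vegan; has rye, so not kosher-for-Passover — no

none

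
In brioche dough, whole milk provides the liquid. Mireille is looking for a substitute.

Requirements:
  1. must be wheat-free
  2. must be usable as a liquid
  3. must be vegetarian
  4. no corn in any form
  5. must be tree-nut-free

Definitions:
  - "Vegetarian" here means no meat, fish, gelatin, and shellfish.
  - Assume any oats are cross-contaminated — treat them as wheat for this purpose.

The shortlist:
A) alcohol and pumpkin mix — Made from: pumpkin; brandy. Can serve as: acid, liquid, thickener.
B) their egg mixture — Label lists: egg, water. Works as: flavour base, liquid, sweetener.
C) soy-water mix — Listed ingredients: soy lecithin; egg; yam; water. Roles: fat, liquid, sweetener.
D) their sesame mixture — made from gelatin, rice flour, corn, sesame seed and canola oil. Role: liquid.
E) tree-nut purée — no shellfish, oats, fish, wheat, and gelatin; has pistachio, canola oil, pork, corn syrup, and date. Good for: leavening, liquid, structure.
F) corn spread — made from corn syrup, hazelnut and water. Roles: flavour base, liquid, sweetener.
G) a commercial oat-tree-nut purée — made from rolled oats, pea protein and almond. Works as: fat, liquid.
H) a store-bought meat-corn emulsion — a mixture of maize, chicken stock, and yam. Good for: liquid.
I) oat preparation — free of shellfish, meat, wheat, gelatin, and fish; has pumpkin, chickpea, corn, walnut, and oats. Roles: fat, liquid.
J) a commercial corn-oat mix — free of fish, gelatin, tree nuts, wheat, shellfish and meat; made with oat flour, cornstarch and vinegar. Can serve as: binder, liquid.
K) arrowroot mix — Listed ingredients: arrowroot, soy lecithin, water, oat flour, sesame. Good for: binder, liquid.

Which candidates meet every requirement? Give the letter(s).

A: only brandy and pumpkin; none excluded — valid
B: no tree nuts, vegetarian — OK
C: all constraints satisfied — valid
D: has gelatin, so not vegetarian; has corn, so not corn-free — reject
E: has pork, so not vegetarian; has pistachio, so not tree-nut-free (and 1 more) — reject
F: has hazelnut, so not tree-nut-free; has corn syrup, so not corn-free — out
G: has almond, so not tree-nut-free; has rolled oats, so not wheat-free — reject
H: has chicken stock, so not vegetarian; has maize, so not corn-free — reject
I: has walnut, so not tree-nut-free; has corn, so not corn-free (and 1 more) — no
J: has cornstarch, so not corn-free; has oat flour, so not wheat-free — reject
K: has oat flour, so not wheat-free — no

A, B, C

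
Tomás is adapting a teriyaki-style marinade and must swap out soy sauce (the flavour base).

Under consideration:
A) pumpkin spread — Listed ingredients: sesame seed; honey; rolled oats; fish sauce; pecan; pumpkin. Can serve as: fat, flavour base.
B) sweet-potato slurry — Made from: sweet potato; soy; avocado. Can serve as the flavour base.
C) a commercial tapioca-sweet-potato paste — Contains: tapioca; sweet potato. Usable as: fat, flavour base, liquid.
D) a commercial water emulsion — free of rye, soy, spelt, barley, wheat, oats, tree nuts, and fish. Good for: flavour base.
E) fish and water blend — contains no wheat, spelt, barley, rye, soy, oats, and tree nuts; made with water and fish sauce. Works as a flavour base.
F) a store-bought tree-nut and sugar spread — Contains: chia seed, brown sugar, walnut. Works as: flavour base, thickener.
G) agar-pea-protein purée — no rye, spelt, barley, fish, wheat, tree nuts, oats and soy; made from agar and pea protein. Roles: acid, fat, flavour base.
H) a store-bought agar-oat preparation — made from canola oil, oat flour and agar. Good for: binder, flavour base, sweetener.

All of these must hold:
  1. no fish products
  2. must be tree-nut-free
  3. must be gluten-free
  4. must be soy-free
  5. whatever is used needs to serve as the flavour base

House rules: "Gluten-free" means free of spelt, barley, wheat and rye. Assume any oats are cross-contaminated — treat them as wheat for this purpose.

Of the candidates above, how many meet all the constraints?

3

A: has rolled oats, so not gluten-free; has fish sauce, so not fish-free (and 1 more) — out
B: has soy, so not soy-free — reject
C: only tapioca and sweet potato; none excluded — keep
D: works as a flavour base, no soy, no fish — keep
E: has fish sauce, so not fish-free — out
F: has walnut, so not tree-nut-free — reject
G: works as a flavour base, gluten-free, no tree nuts — valid
H: has oat flour, so not gluten-free — out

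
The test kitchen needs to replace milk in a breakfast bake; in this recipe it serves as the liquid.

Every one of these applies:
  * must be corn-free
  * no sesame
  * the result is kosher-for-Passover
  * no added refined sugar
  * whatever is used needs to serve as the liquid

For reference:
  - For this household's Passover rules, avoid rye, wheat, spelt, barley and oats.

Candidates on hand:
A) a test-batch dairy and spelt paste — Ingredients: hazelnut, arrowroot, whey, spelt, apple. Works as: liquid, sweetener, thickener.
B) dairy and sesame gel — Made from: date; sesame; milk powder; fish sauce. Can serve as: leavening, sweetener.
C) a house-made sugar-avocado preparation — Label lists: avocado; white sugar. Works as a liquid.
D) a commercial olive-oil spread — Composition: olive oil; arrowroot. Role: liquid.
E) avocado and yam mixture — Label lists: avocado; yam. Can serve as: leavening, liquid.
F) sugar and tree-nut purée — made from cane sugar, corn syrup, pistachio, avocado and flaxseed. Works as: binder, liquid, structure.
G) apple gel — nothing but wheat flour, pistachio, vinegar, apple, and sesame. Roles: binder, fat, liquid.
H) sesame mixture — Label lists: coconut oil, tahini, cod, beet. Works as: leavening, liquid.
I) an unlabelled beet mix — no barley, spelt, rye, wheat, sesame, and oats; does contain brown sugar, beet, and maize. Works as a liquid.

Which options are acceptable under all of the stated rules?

D, E

A: has spelt, so not kosher-for-Passover — no
B: not usable as a liquid; has sesame, so not sesame-free — no
C: has white sugar, so not no-added-sugar — reject
D: works as a liquid, no sesame, kosher-for-Passover — keep
E: nothing on the exclusion list — OK
F: has cane sugar, so not no-added-sugar; has corn syrup, so not corn-free — out
G: has wheat flour, so not kosher-for-Passover; has sesame, so not sesame-free — no
H: has tahini, so not sesame-free — no
I: has brown sugar, so not no-added-sugar; has maize, so not corn-free — no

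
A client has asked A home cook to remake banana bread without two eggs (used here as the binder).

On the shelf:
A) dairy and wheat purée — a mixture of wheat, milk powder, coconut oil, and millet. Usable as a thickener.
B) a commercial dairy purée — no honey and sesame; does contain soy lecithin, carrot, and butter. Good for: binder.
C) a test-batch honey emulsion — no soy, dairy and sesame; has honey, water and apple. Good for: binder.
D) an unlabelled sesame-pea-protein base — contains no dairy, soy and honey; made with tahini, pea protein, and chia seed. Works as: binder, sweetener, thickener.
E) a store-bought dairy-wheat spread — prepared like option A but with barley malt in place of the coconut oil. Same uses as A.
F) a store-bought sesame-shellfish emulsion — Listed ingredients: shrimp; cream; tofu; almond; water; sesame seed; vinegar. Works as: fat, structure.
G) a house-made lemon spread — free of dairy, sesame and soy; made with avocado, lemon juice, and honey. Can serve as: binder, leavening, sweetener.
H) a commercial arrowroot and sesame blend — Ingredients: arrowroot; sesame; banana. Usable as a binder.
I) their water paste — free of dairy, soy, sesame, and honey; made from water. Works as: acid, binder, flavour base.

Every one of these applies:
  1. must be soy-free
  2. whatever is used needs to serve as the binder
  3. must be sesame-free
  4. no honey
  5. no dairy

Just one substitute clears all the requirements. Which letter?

I

A: not usable as a binder; has milk powder, so not dairy-free — reject
B: has butter, so not dairy-free; has soy lecithin, so not soy-free — out
C: has honey, so not honey-free — no
D: has tahini, so not sesame-free — no
E: not usable as a binder; has milk powder, so not dairy-free — no
F: not usable as a binder; has cream, so not dairy-free (and 2 more) — no
G: has honey, so not honey-free — reject
H: has sesame, so not sesame-free — reject
I: nothing on the exclusion list — OK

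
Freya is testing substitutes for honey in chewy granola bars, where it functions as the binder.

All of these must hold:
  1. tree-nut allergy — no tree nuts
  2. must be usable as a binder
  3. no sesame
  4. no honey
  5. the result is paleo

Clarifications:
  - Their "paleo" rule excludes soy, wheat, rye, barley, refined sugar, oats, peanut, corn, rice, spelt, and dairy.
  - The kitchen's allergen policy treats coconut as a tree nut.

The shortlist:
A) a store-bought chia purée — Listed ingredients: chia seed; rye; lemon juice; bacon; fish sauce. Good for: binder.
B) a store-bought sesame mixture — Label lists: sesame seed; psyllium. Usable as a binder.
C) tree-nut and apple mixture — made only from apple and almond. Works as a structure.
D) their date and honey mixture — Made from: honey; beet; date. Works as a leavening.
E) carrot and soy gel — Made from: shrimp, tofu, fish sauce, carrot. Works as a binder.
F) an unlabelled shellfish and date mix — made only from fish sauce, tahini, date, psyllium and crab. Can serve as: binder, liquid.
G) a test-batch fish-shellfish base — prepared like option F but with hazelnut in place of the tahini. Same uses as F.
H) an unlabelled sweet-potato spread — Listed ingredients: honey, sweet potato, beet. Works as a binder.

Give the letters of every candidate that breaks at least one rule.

A: has rye, so not paleo — out
B: has sesame seed, so not sesame-free — out
C: not usable as a binder; has almond, so not tree-nut-free — no
D: not usable as a binder; has honey, so not honey-free — no
E: has tofu, so not paleo — no
F: has tahini, so not sesame-free — no
G: has hazelnut, so not tree-nut-free — out
H: has honey, so not honey-free — reject

A, B, C, D, E, F, G, H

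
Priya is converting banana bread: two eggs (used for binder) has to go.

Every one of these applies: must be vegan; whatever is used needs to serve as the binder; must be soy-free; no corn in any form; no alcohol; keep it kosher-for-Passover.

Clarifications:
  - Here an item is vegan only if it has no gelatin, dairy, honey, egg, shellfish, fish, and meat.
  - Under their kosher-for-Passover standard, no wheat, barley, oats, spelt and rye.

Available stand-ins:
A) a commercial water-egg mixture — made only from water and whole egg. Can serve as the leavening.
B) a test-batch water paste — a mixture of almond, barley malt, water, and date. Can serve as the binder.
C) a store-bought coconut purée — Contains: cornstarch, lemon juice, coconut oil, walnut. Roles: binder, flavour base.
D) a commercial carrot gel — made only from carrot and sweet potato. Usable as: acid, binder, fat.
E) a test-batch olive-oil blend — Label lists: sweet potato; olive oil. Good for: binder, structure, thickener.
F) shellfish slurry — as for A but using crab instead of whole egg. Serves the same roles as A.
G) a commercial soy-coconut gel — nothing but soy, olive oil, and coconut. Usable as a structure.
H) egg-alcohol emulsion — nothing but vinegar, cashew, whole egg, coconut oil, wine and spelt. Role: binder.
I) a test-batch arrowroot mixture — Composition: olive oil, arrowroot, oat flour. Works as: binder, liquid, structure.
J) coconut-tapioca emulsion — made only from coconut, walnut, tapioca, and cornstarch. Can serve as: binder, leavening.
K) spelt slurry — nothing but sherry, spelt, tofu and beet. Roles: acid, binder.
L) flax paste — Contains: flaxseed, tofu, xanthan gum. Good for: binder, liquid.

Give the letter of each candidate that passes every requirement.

D, E

A: not usable as a binder; has whole egg, so not vegan — reject
B: has barley malt, so not kosher-for-Passover — no
C: has cornstarch, so not corn-free — out
D: nothing on the exclusion list — OK
E: works as a binder, no soy, kosher-for-Passover — keep
F: not usable as a binder; has crab, so not vegan — no
G: not usable as a binder; has soy, so not soy-free — no
H: has whole egg, so not vegan; has spelt, so not kosher-for-Passover (and 1 more) — out
I: has oat flour, so not kosher-for-Passover — out
J: has cornstarch, so not corn-free — out
K: has spelt, so not kosher-for-Passover; has sherry, so not alcohol-free (and 1 more) — out
L: has tofu, so not soy-free — out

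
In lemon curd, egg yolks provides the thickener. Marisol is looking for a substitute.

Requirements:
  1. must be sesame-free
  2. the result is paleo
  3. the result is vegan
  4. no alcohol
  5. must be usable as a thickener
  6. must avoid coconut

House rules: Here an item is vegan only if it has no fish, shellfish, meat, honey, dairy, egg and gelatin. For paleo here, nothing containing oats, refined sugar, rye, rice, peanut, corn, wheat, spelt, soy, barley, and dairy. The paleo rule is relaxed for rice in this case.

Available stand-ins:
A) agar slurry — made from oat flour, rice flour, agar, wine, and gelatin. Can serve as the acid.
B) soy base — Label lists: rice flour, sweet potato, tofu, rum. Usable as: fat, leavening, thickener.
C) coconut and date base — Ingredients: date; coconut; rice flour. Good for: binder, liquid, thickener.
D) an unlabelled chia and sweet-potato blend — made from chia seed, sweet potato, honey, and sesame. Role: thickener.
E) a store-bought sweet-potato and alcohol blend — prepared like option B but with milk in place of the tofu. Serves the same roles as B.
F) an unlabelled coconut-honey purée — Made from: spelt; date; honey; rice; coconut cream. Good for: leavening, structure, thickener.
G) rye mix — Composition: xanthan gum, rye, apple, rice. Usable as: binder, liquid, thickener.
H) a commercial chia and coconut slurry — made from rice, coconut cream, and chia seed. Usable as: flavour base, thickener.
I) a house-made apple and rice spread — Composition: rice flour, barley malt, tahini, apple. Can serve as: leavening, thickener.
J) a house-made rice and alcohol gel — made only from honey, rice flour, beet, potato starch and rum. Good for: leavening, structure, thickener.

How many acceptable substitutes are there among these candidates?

0

A: not usable as a thickener; has gelatin, so not vegan (and 2 more) — reject
B: has tofu, so not paleo; has rum, so not alcohol-free — reject
C: has coconut, so not coconut-free — no
D: has honey, so not vegan; has sesame, so not sesame-free — out
E: has milk, so not vegan; has milk, so not paleo (and 1 more) — out
F: has honey, so not vegan; has spelt, so not paleo (and 1 more) — reject
G: has rye, so not paleo — no
H: has coconut cream, so not coconut-free — out
I: has barley malt, so not paleo; has tahini, so not sesame-free — out
J: has honey, so not vegan; has rum, so not alcohol-free — no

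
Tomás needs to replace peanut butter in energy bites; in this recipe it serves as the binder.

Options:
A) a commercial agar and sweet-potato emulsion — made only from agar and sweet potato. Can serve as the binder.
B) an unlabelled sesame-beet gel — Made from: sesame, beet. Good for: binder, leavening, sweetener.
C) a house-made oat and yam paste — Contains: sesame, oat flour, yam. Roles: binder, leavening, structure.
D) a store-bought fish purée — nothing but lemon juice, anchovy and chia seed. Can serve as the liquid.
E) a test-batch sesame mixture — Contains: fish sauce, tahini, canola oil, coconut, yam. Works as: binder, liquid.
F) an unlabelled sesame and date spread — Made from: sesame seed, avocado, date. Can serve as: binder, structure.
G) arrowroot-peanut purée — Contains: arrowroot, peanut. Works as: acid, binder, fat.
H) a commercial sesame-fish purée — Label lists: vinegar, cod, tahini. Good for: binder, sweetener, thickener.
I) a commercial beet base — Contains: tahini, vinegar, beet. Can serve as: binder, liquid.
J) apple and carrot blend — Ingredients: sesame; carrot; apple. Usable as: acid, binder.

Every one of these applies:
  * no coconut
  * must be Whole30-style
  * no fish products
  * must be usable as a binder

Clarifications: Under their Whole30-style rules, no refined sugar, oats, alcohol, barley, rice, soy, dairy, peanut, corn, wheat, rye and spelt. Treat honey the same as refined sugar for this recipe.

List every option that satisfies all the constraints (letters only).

A: all constraints satisfied — valid
B: nothing on the exclusion list — keep
C: has oat flour, so not Whole30-style — no
D: not usable as a binder; has anchovy, so not fish-free — reject
E: has fish sauce, so not fish-free; has coconut, so not coconut-free — reject
F: only sesame seed, avocado, and date; none excluded — keep
G: has peanut, so not Whole30-style — out
H: has cod, so not fish-free — no
I: only tahini, beet and vinegar; none excluded — valid
J: no fish, Whole30-style — keep

A, B, F, I, J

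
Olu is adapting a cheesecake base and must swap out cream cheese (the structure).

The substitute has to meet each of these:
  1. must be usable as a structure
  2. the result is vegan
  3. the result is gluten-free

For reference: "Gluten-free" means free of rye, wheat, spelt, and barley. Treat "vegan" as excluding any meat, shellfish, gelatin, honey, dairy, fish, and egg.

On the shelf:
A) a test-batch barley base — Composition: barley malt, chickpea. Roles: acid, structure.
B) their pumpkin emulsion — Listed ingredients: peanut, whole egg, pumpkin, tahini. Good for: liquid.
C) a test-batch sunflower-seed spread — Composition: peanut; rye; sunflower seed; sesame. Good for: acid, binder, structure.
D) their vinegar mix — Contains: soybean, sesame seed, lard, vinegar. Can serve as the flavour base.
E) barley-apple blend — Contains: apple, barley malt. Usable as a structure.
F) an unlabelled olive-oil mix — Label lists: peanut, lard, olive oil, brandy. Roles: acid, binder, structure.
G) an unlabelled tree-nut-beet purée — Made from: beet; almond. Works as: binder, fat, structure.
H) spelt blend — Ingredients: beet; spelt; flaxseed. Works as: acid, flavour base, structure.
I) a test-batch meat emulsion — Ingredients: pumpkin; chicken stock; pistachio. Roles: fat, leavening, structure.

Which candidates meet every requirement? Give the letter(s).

A: has barley malt, so not gluten-free — out
B: not usable as a structure; has whole egg, so not vegan — reject
C: has rye, so not gluten-free — reject
D: not usable as a structure; has lard, so not vegan — no
E: has barley malt, so not gluten-free — out
F: has lard, so not vegan — reject
G: only almond and beet; none excluded — OK
H: has spelt, so not gluten-free — no
I: has chicken stock, so not vegan — out

G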